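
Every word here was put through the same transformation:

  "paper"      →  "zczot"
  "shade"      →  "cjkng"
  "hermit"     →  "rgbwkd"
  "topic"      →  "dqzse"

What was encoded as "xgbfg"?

nerve

The shifts repeat in a cycle of length 3: positions 0,1,… shift by +10, +2, +10, then the pattern repeats.
Reversing it on xgbfg: x−10=n, g−2=e, b−10=r, f−10=v, g−2=e.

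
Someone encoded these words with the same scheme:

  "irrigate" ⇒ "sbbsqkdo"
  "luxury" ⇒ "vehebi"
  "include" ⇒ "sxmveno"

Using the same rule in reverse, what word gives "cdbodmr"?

stretch

Compare letters: i→s is +10, r→b is +10, r→b is +10 — a constant shift. It's a constant shift of +10 (ROT10).
Decoding cdbodmr: c−10=s, d−10=t, b−10=r, o−10=e, d−10=t, m−10=c, r−10=h.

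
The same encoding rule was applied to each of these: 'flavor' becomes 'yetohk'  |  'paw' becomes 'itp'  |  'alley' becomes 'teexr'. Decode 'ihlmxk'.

poster

Compare letters: f→y is +19, l→e is +19, a→t is +19 — a constant shift. It's a constant shift of +19 (ROT19).
Decoding ihlmxk: i−19=p, h−19=o, l−19=s, m−19=t, x−19=e, k−19=r.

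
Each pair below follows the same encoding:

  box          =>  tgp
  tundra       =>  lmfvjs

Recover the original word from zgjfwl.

Compare letters: b→t is +18, o→g is +18, x→p is +18 — a constant shift. This is a Caesar cipher with shift 18.
Undoing it on zgjfwl: z−18=h, g−18=o, j−18=r, f−18=n, w−18=e, l−18=t.

hornet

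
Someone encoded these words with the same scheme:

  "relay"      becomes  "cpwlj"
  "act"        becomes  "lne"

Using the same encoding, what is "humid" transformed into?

sfxto

Compare letters: r→c is +11, e→p is +11, l→w is +11 — a constant shift. This is a Caesar cipher with shift 11.
Applying it to humid: h+11=s, u+11=f, m+11=x, i+11=t, d+11=o.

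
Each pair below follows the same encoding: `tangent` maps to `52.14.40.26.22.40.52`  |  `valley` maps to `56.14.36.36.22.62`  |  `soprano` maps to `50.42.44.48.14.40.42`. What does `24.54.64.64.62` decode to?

With a=1..z=26, the number is 2·pos + 12.
Decoding 24.54.64.64.62: 24→(24−12)÷2=6=f, 54→(54−12)÷2=21=u, 64→(64−12)÷2=26=z, 64→(64−12)÷2=26=z, 62→(62−12)÷2=25=y.

fuzzy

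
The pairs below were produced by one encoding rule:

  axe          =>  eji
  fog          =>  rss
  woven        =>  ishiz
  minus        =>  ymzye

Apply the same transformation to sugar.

The rule splits by letter class: vowels +4, consonants +12.
Applying it to sugar: s(cons)+12=e, u(vowel)+4=y, g(cons)+12=s, a(vowel)+4=e, r(cons)+12=d.

eysed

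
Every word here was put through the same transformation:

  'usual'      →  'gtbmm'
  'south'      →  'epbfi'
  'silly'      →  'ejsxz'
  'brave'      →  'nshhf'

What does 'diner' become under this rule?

pjuqs

Shifts by position in usual: pos 0: u→g (+12), pos 1: s→t (+1), pos 2: u→b (+7), pos 3: a→m (+12), pos 4: l→m (+1) — repeating every 3. A repeating key of period 3 is used — shifts +12, +1, +7 over and over.
On diner: d+12=p, i+1=j, n+7=u, e+12=q, r+1=s.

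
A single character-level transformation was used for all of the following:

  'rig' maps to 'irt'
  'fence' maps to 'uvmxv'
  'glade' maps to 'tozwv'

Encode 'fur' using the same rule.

ufi

Each pair mirrors across the alphabet (r↔i, i↔r, g↔t): positions sum to 25. Letters are reflected about the middle of the alphabet (position → 25−position): Atbash.
Applying it to fur: f↔u, u↔f, r↔i.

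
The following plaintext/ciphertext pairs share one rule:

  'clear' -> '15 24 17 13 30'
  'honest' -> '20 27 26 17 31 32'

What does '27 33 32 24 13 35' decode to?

c is letter #3 and maps to 15: an offset of 12. Each letter is replaced by its alphabet position (a=1..z=26) + 12.
Reversing it on 27 33 32 24 13 35: 27→(27−12)÷1=15=o, 33→(33−12)÷1=21=u, 32→(32−12)÷1=20=t, 24→(24−12)÷1=12=l, 13→(13−12)÷1=1=a, 35→(35−12)÷1=23=w.

outlaw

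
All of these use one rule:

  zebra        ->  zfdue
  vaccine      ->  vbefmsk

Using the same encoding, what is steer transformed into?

Each letter shifts forward by its position index (0, 1, 2, …) — the shift grows by one for each successive letter.
Applying it to steer: s+0=s, t+1=u, e+2=g, e+3=h, r+4=v.

sughv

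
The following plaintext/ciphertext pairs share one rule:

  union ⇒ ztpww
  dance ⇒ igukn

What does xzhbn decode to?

state

In union: u→z is +5, n→t is +6, i→p is +7, o→w is +8 — the shift increases by 1 each position. The shift increases by 1 at each position, starting from +5: 5, 6, 7, ….
Undoing it on xzhbn: x−5=s, z−6=t, h−7=a, b−8=t, n−9=e.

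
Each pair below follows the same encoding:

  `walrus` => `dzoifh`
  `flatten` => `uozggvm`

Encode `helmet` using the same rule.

svonvg

Each pair mirrors across the alphabet (w↔d, a↔z, l↔o): positions sum to 25. Each letter is replaced by its mirror in the alphabet: a↔z, b↔y, c↔x, and so on (the Atbash cipher).
Applying it to helmet: h↔s, e↔v, l↔o, m↔n, e↔v, t↔g.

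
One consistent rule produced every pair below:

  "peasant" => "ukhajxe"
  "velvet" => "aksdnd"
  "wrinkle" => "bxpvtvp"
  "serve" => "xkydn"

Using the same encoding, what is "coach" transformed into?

huhkq

In peasant: p→u is +5, e→k is +6, a→h is +7, s→a is +8 — the shift increases by 1 each position. The shift increases by 1 at each position, starting from +5: 5, 6, 7, ….
On coach: c+5=h, o+6=u, a+7=h, c+8=k, h+9=q.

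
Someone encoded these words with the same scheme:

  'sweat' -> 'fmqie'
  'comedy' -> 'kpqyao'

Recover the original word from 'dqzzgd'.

runner

The output letters match the input read backwards, each shifted +12: sweat reversed is taews. The word is reversed, then every letter is shifted forward by 12.
Reversing it on dqzzgd: shift back: d−12=r, q−12=e, z−12=n, z−12=n, g−12=u, d−12=r → rennur; then reverse → runner.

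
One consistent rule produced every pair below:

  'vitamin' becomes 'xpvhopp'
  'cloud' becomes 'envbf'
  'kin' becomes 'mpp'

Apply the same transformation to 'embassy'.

Vowels shift forward by 7 and consonants shift forward by 2.
For embassy: e(vowel)+7=l, m(cons)+2=o, b(cons)+2=d, a(vowel)+7=h, s(cons)+2=u, s(cons)+2=u, y(cons)+2=a.

lodhuua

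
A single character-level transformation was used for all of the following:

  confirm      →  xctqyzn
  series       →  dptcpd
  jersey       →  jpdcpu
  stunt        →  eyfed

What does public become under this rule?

ntwmfa

Two steps: reverse the string, then apply a Caesar shift of +11.
For public: reverse → cilbup; then shift: c+11=n, i+11=t, l+11=w, b+11=m, u+11=f, p+11=a.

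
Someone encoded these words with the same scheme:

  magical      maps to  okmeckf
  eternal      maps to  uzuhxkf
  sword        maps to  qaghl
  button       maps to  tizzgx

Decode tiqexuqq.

m(12)→o(14) and a(0)→k(10) fit y≡9x+10 (mod 26); the inverse of 9 mod 26 is 3. Each letter's alphabet position (a=0..z=25) is mapped through 9·x+10 mod 26 — an affine cipher.
Decoding tiqexuqq: t(19)→3·(19−10)≡1=b; i(8)→3·(8−10)≡20=u; q(16)→3·(16−10)≡18=s; e(4)→3·(4−10)≡8=i; x(23)→3·(23−10)≡13=n; u(20)→3·(20−10)≡4=e; q(16)→3·(16−10)≡18=s; q(16)→3·(16−10)≡18=s (all mod 26).

business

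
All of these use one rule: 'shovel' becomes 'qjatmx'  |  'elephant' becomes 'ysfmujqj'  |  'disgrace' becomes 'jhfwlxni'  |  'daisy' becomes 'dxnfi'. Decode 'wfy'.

The output letters match the input read backwards, each shifted +5: shovel reversed is levohs. Two steps: reverse the string, then apply a Caesar shift of +5.
Undoing it on wfy: shift back: w−5=r, f−5=a, y−5=t → rat; then reverse → tar.

tar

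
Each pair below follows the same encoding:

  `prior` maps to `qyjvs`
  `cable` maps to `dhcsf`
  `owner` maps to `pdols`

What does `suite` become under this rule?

tbjaf

Shifts by position in prior: pos 0: p→q (+1), pos 1: r→y (+7), pos 2: i→j (+1), pos 3: o→v (+7) — repeating every 2. It's a Vigenère-style cipher with numeric key [1,7]: position i shifts by key[i mod 2].
On suite: s+1=t, u+7=b, i+1=j, t+7=a, e+1=f.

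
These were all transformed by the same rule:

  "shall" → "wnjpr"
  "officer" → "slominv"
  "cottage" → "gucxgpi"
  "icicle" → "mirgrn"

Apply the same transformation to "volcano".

zuuggws

A repeating key of period 3 is used — shifts +4, +6, +9 over and over.
Applying it to volcano: v+4=z, o+6=u, l+9=u, c+4=g, a+6=g, n+9=w, o+4=s.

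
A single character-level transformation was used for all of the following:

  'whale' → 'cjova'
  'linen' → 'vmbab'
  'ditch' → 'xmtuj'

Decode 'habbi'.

w(22)→c(2) and h(7)→j(9) fit y≡3x+14 (mod 26); the inverse of 3 mod 26 is 9. Each letter's alphabet position (a=0..z=25) is mapped through 3·x+14 mod 26 — an affine cipher.
Undoing it on habbi: h(7)→9·(7−14)≡15=p; a(0)→9·(0−14)≡4=e; b(1)→9·(1−14)≡13=n; b(1)→9·(1−14)≡13=n; i(8)→9·(8−14)≡24=y (all mod 26).

penny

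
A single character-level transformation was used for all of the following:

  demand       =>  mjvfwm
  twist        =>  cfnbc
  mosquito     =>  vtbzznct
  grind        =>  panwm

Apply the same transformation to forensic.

otajwbnl

The shift depends on letter class: consonant d→m is +9, but vowel e→j is +5. Two shifts are in play — +5 for a/e/i/o/u, +9 for every other letter.
On forensic: f(cons)+9=o, o(vowel)+5=t, r(cons)+9=a, e(vowel)+5=j, n(cons)+9=w, s(cons)+9=b, i(vowel)+5=n, c(cons)+9=l.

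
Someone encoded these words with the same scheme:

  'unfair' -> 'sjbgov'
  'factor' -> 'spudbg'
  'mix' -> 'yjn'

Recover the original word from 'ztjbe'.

daisy

Read the word backwards and shift each letter +1.
Undoing it on ztjbe: shift back: z−1=y, t−1=s, j−1=i, b−1=a, e−1=d → ysiad; then reverse → daisy.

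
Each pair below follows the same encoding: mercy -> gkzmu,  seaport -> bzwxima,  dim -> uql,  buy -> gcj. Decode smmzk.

The output letters match the input read backwards, each shifted +8: mercy reversed is ycrem. The word is reversed, then every letter is shifted forward by 8.
Reversing it on smmzk: shift back: s−8=k, m−8=e, m−8=e, z−8=r, k−8=c → keerc; then reverse → creek.

creek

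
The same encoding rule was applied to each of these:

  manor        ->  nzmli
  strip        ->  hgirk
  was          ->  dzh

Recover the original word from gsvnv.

theme

This is the alphabet-reversal cipher (Atbash): a becomes z, b becomes y, etc.
Reversing it on gsvnv: g↔t, s↔h, v↔e, n↔m, v↔e.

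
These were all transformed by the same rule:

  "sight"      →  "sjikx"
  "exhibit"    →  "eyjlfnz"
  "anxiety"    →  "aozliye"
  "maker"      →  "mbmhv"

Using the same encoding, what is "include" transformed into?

In sight: s→s is +0, i→j is +1, g→i is +2, h→k is +3 — the shift increases by 1 each position. The shift increases by 1 at each position, starting from +0: 0, 1, 2, ….
Applying it to include: i+0=i, n+1=o, c+2=e, l+3=o, u+4=y, d+5=i, e+6=k.

ioeoyik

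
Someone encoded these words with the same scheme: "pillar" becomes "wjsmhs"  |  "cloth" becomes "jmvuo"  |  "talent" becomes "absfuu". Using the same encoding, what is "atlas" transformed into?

A repeating key of period 2 is used — shifts +7, +1 over and over.
On atlas: a+7=h, t+1=u, l+7=s, a+1=b, s+7=z.

husbz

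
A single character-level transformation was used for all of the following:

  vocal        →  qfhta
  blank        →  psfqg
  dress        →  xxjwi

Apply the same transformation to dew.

Read the word backwards and shift each letter +5.
On dew: reverse → wed; then shift: w+5=b, e+5=j, d+5=i.

bji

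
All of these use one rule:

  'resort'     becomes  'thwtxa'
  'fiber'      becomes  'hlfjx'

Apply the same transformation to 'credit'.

euiioa

In resort: r→t is +2, e→h is +3, s→w is +4, o→t is +5 — the shift increases by 1 each position. The shift increases by 1 at each position, starting from +2: 2, 3, 4, ….
On credit: c+2=e, r+3=u, e+4=i, d+5=i, i+6=o, t+7=a.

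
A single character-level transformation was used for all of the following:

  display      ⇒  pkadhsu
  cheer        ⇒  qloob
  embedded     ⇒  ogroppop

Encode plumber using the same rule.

dhygrob

d(3)→p(15) and i(8)→k(10) fit y≡25x+18 (mod 26); the inverse of 25 mod 26 is 25. Treating letters as 0–25, the rule is x ↦ 25x + 18 (mod 26).
On plumber: p(15)→25·15+18≡3=d; l(11)→25·11+18≡7=h; u(20)→25·20+18≡24=y; m(12)→25·12+18≡6=g; b(1)→25·1+18≡17=r; e(4)→25·4+18≡14=o; r(17)→25·17+18≡1=b (all mod 26).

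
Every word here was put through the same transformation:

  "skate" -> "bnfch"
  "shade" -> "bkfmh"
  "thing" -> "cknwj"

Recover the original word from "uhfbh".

lease

Shifts by position in skate: pos 0: s→b (+9), pos 1: k→n (+3), pos 2: a→f (+5), pos 3: t→c (+9), pos 4: e→h (+3) — repeating every 3. The shifts repeat in a cycle of length 3: positions 0,1,… shift by +9, +3, +5, then the pattern repeats.
Reversing it on uhfbh: u−9=l, h−3=e, f−5=a, b−9=s, h−3=e.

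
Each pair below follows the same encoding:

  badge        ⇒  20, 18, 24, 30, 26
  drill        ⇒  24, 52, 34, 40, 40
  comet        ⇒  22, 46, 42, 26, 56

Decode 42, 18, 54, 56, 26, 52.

b(#2)→20 and a(#1)→18: differences scale by 2, so n = 2·pos + 16. Each letter becomes 2×(its alphabet position, a=1..z=26) + 16.
Decoding 42, 18, 54, 56, 26, 52: 42→(42−16)÷2=13=m, 18→(18−16)÷2=1=a, 54→(54−16)÷2=19=s, 56→(56−16)÷2=20=t, 26→(26−16)÷2=5=e, 52→(52−16)÷2=18=r.

master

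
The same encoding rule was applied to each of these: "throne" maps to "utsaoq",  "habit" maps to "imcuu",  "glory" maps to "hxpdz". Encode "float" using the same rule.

Shifts by position in throne: pos 0: t→u (+1), pos 1: h→t (+12), pos 2: r→s (+1), pos 3: o→a (+12) — repeating every 2. A repeating key of period 2 is used — shifts +1, +12 over and over.
On float: f+1=g, l+12=x, o+1=p, a+12=m, t+1=u.

gxpmu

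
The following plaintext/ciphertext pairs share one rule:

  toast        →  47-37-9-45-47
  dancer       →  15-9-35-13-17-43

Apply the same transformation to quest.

41-49-17-45-47

t(#20)→47 and o(#15)→37: differences scale by 2, so n = 2·pos + 7. The formula is n = 2×(alphabet index, a=1) + 7.
On quest: q=17→41, u=21→49, e=5→17, s=19→45, t=20→47.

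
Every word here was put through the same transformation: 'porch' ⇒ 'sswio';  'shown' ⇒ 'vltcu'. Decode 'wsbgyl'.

In porch: p→s is +3, o→s is +4, r→w is +5, c→i is +6 — the shift increases by 1 each position. Each letter shifts forward by (position + 3), i.e. 3, 4, 5, … — the shift grows by one for each successive letter.
Undoing it on wsbgyl: w−3=t, s−4=o, b−5=w, g−6=a, y−7=r, l−8=d.

toward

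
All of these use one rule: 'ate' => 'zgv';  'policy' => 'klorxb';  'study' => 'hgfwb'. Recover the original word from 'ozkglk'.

laptop

Each pair mirrors across the alphabet (a↔z, t↔g, e↔v): positions sum to 25. This is the alphabet-reversal cipher (Atbash): a becomes z, b becomes y, etc.
Reversing it on ozkglk: o↔l, z↔a, k↔p, g↔t, l↔o, k↔p.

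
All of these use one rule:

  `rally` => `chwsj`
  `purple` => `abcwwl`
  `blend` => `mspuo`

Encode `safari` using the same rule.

Shifts by position in rally: pos 0: r→c (+11), pos 1: a→h (+7), pos 2: l→w (+11), pos 3: l→s (+7) — repeating every 2. The shifts repeat in a cycle of length 2: positions 0,1,… shift by +11, +7, then the pattern repeats.
For safari: s+11=d, a+7=h, f+11=q, a+7=h, r+11=c, i+7=p.

dhqhcp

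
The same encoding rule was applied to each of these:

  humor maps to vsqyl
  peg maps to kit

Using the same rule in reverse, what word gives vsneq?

major

The output letters match the input read backwards, each shifted +4: humor reversed is romuh. Read the word backwards and shift each letter +4.
Undoing it on vsneq: shift back: v−4=r, s−4=o, n−4=j, e−4=a, q−4=m → rojam; then reverse → major.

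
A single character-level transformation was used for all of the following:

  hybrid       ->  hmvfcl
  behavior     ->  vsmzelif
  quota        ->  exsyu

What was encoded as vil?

her

The output letters match the input read backwards, each shifted +4: hybrid reversed is dirbyh. The word is reversed, then every letter is shifted forward by 4.
Decoding vil: shift back: v−4=r, i−4=e, l−4=h → reh; then reverse → her.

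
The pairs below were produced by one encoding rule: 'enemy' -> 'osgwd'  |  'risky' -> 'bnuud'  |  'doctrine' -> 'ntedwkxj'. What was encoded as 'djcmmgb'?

teacher

It's a Vigenère-style cipher with numeric key [10,5,2]: position i shifts by key[i mod 3].
Undoing it on djcmmgb: d−10=t, j−5=e, c−2=a, m−10=c, m−5=h, g−2=e, b−10=r.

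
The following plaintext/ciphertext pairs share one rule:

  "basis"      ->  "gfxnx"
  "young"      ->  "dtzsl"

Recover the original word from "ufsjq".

panel

Compare letters: b→g is +5, a→f is +5, s→x is +5 — a constant shift. Every letter moves 5 places later in the alphabet, wrapping around z→a.
Decoding ufsjq: u−5=p, f−5=a, s−5=n, j−5=e, q−5=l.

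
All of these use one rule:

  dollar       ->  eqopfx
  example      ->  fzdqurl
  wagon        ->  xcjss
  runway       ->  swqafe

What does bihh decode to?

In dollar: d→e is +1, o→q is +2, l→o is +3, l→p is +4 — the shift increases by 1 each position. Letter i (0-indexed) is shifted by i+1, so successive shifts are 1, 2, 3, ….
Decoding bihh: b−1=a, i−2=g, h−3=e, h−4=d.

aged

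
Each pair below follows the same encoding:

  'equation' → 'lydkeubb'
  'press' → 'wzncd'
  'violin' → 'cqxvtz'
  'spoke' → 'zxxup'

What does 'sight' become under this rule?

zqpre

In equation: e→l is +7, q→y is +8, u→d is +9, a→k is +10 — the shift increases by 1 each position. Each letter shifts forward by (position + 7), i.e. 7, 8, 9, … — the shift grows by one for each successive letter.
For sight: s+7=z, i+8=q, g+9=p, h+10=r, t+11=e.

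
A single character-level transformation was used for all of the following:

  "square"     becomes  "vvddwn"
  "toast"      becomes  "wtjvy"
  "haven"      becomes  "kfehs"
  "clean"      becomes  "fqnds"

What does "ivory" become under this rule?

Shifts by position in square: pos 0: s→v (+3), pos 1: q→v (+5), pos 2: u→d (+9), pos 3: a→d (+3), pos 4: r→w (+5), pos 5: e→n (+9) — repeating every 3. A repeating key of period 3 is used — shifts +3, +5, +9 over and over.
For ivory: i+3=l, v+5=a, o+9=x, r+3=u, y+5=d.

laxud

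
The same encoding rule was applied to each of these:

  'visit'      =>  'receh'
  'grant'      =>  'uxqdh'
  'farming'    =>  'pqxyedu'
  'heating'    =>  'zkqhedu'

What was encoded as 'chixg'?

v(21)→r(17) and i(8)→e(4) fit y≡5x+16 (mod 26); the inverse of 5 mod 26 is 21. Each letter's alphabet position (a=0..z=25) is mapped through 5·x+16 mod 26 — an affine cipher.
Reversing it on chixg: c(2)→21·(2−16)≡18=s; h(7)→21·(7−16)≡19=t; i(8)→21·(8−16)≡14=o; x(23)→21·(23−16)≡17=r; g(6)→21·(6−16)≡24=y (all mod 26).

story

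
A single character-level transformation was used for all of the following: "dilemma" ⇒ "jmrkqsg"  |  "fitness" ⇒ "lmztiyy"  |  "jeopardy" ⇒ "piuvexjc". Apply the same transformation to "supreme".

Shifts by position in dilemma: pos 0: d→j (+6), pos 1: i→m (+4), pos 2: l→r (+6), pos 3: e→k (+6), pos 4: m→q (+4), pos 5: m→s (+6) — repeating every 3. A repeating key of period 3 is used — shifts +6, +4, +6 over and over.
Applying it to supreme: s+6=y, u+4=y, p+6=v, r+6=x, e+4=i, m+6=s, e+6=k.

yyvxisk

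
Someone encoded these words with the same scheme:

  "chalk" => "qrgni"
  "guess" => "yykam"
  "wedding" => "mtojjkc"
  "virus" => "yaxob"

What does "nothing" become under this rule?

The output letters match the input read backwards, each shifted +6: chalk reversed is klahc. The word is reversed, then every letter is shifted forward by 6.
Applying it to nothing: reverse → gnihton; then shift: g+6=m, n+6=t, i+6=o, h+6=n, t+6=z, o+6=u, n+6=t.

mtonzut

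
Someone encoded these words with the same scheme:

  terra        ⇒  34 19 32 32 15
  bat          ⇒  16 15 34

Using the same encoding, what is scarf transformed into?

t is letter #20 and maps to 34: an offset of 14. The number is (letter's place in the alphabet, a=1) + 14.
On scarf: s=19→33, c=3→17, a=1→15, r=18→32, f=6→20.

33 17 15 32 20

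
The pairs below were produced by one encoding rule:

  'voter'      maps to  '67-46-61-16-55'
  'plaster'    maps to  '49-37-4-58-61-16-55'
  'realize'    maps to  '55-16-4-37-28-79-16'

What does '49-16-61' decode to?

With a=1..z=26, the number is 3·pos + 1.
Reversing it on 49-16-61: 49→(49−1)÷3=16=p, 16→(16−1)÷3=5=e, 61→(61−1)÷3=20=t.

pet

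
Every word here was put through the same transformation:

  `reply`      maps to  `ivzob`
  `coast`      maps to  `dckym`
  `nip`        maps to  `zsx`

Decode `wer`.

The output letters match the input read backwards, each shifted +10: reply reversed is ylper. Two steps: reverse the string, then apply a Caesar shift of +10.
Undoing it on wer: shift back: w−10=m, e−10=u, r−10=h → muh; then reverse → hum.

hum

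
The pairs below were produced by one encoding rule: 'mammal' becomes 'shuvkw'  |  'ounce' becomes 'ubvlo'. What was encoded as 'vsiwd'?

In mammal: m→s is +6, a→h is +7, m→u is +8, m→v is +9 — the shift increases by 1 each position. Each letter shifts forward by (position + 6), i.e. 6, 7, 8, … — the shift grows by one for each successive letter.
Undoing it on vsiwd: v−6=p, s−7=l, i−8=a, w−9=n, d−10=t.

plant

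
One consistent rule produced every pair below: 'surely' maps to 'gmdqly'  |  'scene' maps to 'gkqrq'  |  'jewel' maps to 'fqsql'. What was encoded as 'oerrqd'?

manner

s(18)→g(6) and u(20)→m(12) fit y≡3x+4 (mod 26); the inverse of 3 mod 26 is 9. Each letter's alphabet position (a=0..z=25) is mapped through 3·x+4 mod 26 — an affine cipher.
Reversing it on oerrqd: o(14)→9·(14−4)≡12=m; e(4)→9·(4−4)≡0=a; r(17)→9·(17−4)≡13=n; r(17)→9·(17−4)≡13=n; q(16)→9·(16−4)≡4=e; d(3)→9·(3−4)≡17=r (all mod 26).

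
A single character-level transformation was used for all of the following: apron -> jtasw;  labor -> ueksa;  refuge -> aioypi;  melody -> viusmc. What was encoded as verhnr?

maiden

Shifts by position in apron: pos 0: a→j (+9), pos 1: p→t (+4), pos 2: r→a (+9), pos 3: o→s (+4) — repeating every 2. A repeating key of period 2 is used — shifts +9, +4 over and over.
Decoding verhnr: v−9=m, e−4=a, r−9=i, h−4=d, n−9=e, r−4=n.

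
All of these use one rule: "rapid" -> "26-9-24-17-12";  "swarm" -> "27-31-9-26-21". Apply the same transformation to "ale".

9-20-13

r is letter #18 and maps to 26: an offset of 8. The number is (letter's place in the alphabet, a=1) + 8.
On ale: a=1→9, l=12→20, e=5→13.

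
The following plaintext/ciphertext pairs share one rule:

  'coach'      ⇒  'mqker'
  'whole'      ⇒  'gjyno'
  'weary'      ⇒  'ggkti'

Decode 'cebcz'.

Shifts by position in coach: pos 0: c→m (+10), pos 1: o→q (+2), pos 2: a→k (+10), pos 3: c→e (+2) — repeating every 2. It's a Vigenère-style cipher with numeric key [10,2]: position i shifts by key[i mod 2].
Decoding cebcz: c−10=s, e−2=c, b−10=r, c−2=a, z−10=p.

scrap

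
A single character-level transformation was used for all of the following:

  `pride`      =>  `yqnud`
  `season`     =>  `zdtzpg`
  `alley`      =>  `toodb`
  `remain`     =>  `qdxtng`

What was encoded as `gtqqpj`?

p(15)→y(24) and r(17)→q(16) fit y≡9x+19 (mod 26); the inverse of 9 mod 26 is 3. This is an affine cipher: with a=0,…,z=25, each position x becomes (9x+19) mod 26.
Undoing it on gtqqpj: g(6)→3·(6−19)≡13=n; t(19)→3·(19−19)≡0=a; q(16)→3·(16−19)≡17=r; q(16)→3·(16−19)≡17=r; p(15)→3·(15−19)≡14=o; j(9)→3·(9−19)≡22=w (all mod 26).

narrow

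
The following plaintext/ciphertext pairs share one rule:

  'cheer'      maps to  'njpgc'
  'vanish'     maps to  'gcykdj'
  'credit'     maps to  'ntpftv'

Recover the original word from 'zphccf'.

Shifts by position in cheer: pos 0: c→n (+11), pos 1: h→j (+2), pos 2: e→p (+11), pos 3: e→g (+2) — repeating every 2. It's a Vigenère-style cipher with numeric key [11,2]: position i shifts by key[i mod 2].
Undoing it on zphccf: z−11=o, p−2=n, h−11=w, c−2=a, c−11=r, f−2=d.

onward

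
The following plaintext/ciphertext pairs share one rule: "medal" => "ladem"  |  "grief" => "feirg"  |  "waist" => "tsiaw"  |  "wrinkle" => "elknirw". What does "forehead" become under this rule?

It's just the letters in reverse order.
Applying it to forehead: reverse → daeherof.

daeherof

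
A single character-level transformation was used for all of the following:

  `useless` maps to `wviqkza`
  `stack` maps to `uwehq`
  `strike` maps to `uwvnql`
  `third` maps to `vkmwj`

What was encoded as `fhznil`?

device

In useless: u→w is +2, s→v is +3, e→i is +4, l→q is +5 — the shift increases by 1 each position. Each letter shifts forward by (position + 2), i.e. 2, 3, 4, … — the shift grows by one for each successive letter.
Reversing it on fhznil: f−2=d, h−3=e, z−4=v, n−5=i, i−6=c, l−7=e.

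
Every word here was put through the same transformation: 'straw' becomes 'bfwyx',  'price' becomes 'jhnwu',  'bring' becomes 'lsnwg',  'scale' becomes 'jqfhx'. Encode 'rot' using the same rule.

ytw

The output letters match the input read backwards, each shifted +5: straw reversed is warts. Two steps: reverse the string, then apply a Caesar shift of +5.
On rot: reverse → tor; then shift: t+5=y, o+5=t, r+5=w.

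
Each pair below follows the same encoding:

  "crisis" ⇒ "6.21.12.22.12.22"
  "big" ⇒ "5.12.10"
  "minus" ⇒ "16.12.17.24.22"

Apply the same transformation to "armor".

c is letter #3 and maps to 6: an offset of 3. Letters become their 1-based position plus 3 (so a→4, b→5, …).
For armor: a=1→4, r=18→21, m=13→16, o=15→18, r=18→21.

4.21.16.18.21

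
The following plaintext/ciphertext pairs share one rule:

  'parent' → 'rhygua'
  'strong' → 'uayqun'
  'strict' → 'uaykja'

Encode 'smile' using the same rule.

It's a Vigenère-style cipher with numeric key [2,7,7]: position i shifts by key[i mod 3].
On smile: s+2=u, m+7=t, i+7=p, l+2=n, e+7=l.

utpnl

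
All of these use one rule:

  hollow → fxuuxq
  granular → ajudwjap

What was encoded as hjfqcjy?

pathway

The output letters match the input read backwards, each shifted +9: hollow reversed is wolloh. Read the word backwards and shift each letter +9.
Undoing it on hjfqcjy: shift back: h−9=y, j−9=a, f−9=w, q−9=h, c−9=t, j−9=a, y−9=p → yawhtap; then reverse → pathway.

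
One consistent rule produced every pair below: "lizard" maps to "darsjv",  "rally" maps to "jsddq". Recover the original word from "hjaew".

Compare letters: l→d is +18, i→a is +18, z→r is +18 — a constant shift. This is a Caesar cipher with shift 18.
Undoing it on hjaew: h−18=p, j−18=r, a−18=i, e−18=m, w−18=e.

prime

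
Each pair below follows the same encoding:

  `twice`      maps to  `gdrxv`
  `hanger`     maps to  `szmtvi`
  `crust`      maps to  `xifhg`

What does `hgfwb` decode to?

study

Each pair mirrors across the alphabet (t↔g, w↔d, i↔r): positions sum to 25. This is the alphabet-reversal cipher (Atbash): a becomes z, b becomes y, etc.
Decoding hgfwb: h↔s, g↔t, f↔u, w↔d, b↔y.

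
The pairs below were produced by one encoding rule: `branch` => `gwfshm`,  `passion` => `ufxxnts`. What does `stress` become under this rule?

Compare letters: b→g is +5, r→w is +5, a→f is +5 — a constant shift. Every letter moves 5 places later in the alphabet, wrapping around z→a.
On stress: s+5=x, t+5=y, r+5=w, e+5=j, s+5=x, s+5=x.

xywjxx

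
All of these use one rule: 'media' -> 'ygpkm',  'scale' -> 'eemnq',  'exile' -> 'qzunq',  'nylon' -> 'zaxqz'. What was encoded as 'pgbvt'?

depth

A repeating key of period 2 is used — shifts +12, +2 over and over.
Decoding pgbvt: p−12=d, g−2=e, b−12=p, v−2=t, t−12=h.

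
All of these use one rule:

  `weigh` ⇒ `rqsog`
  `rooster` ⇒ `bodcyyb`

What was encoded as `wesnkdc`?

stadium

Two steps: reverse the string, then apply a Caesar shift of +10.
Undoing it on wesnkdc: shift back: w−10=m, e−10=u, s−10=i, n−10=d, k−10=a, d−10=t, c−10=s → muidats; then reverse → stadium.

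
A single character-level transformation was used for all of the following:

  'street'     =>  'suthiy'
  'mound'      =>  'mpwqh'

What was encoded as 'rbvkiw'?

rather

The shift increases by 1 at each position, starting from +0: 0, 1, 2, ….
Decoding rbvkiw: r−0=r, b−1=a, v−2=t, k−3=h, i−4=e, w−5=r.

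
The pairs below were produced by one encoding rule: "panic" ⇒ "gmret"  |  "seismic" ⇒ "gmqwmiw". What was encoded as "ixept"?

Read the word backwards and shift each letter +4.
Undoing it on ixept: shift back: i−4=e, x−4=t, e−4=a, p−4=l, t−4=p → etalp; then reverse → plate.

plate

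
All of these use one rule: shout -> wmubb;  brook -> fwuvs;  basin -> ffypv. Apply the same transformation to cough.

gtanp

In shout: s→w is +4, h→m is +5, o→u is +6, u→b is +7 — the shift increases by 1 each position. Each letter shifts forward by (position + 4), i.e. 4, 5, 6, … — the shift grows by one for each successive letter.
Applying it to cough: c+4=g, o+5=t, u+6=a, g+7=n, h+8=p.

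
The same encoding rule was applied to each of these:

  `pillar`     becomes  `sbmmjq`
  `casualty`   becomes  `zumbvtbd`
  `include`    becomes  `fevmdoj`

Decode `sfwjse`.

driver

Two steps: reverse the string, then apply a Caesar shift of +1.
Reversing it on sfwjse: shift back: s−1=r, f−1=e, w−1=v, j−1=i, s−1=r, e−1=d → revird; then reverse → driver.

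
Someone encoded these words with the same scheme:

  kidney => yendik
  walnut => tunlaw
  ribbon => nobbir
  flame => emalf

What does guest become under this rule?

tseug

The output letters match the input read backwards: kidney reversed is yendik. It's just the letters in reverse order.
On guest: reverse → tseug.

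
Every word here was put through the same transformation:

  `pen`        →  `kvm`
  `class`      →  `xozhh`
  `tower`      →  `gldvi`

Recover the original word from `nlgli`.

Each pair mirrors across the alphabet (p↔k, e↔v, n↔m): positions sum to 25. Each letter is replaced by its mirror in the alphabet: a↔z, b↔y, c↔x, and so on (the Atbash cipher).
Decoding nlgli: n↔m, l↔o, g↔t, l↔o, i↔r.

motor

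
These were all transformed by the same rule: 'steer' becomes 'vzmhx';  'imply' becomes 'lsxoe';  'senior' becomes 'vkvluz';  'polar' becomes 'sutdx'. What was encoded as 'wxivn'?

Shifts by position in steer: pos 0: s→v (+3), pos 1: t→z (+6), pos 2: e→m (+8), pos 3: e→h (+3), pos 4: r→x (+6) — repeating every 3. It's a Vigenère-style cipher with numeric key [3,6,8]: position i shifts by key[i mod 3].
Undoing it on wxivn: w−3=t, x−6=r, i−8=a, v−3=s, n−6=h.

trash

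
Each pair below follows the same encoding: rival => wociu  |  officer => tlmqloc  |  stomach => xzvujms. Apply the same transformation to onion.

In rival: r→w is +5, i→o is +6, v→c is +7, a→i is +8 — the shift increases by 1 each position. Each letter shifts forward by (position + 5), i.e. 5, 6, 7, … — the shift grows by one for each successive letter.
For onion: o+5=t, n+6=t, i+7=p, o+8=w, n+9=w.

ttpww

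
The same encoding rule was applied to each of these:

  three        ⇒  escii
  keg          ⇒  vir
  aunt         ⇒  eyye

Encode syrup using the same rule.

The shift depends on letter class: consonant t→e is +11, but vowel e→i is +4. Vowels shift forward by 4 and consonants shift forward by 11.
Applying it to syrup: s(cons)+11=d, y(cons)+11=j, r(cons)+11=c, u(vowel)+4=y, p(cons)+11=a.

djcya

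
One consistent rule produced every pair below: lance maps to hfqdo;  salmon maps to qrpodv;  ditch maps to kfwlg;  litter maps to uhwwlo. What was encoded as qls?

The output letters match the input read backwards, each shifted +3: lance reversed is ecnal. Read the word backwards and shift each letter +3.
Reversing it on qls: shift back: q−3=n, l−3=i, s−3=p → nip; then reverse → pin.

pin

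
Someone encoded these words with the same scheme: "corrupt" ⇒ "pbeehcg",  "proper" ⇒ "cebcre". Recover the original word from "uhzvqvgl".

humidity

Compare letters: c→p is +13, o→b is +13, r→e is +13 — a constant shift. Every letter moves 13 places later in the alphabet, wrapping around z→a.
Undoing it on uhzvqvgl: u−13=h, h−13=u, z−13=m, v−13=i, q−13=d, v−13=i, g−13=t, l−13=y.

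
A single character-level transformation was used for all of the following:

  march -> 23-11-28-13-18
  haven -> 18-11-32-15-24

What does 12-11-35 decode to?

m is letter #13 and maps to 23: an offset of 10. Each letter is replaced by its alphabet position (a=1..z=26) + 10.
Undoing it on 12-11-35: 12→(12−10)÷1=2=b, 11→(11−10)÷1=1=a, 35→(35−10)÷1=25=y.

bay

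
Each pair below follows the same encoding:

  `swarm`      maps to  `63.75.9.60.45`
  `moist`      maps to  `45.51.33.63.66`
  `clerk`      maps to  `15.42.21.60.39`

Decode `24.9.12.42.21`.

s(#19)→63 and w(#23)→75: differences scale by 3, so n = 3·pos + 6. The formula is n = 3×(alphabet index, a=1) + 6.
Decoding 24.9.12.42.21: 24→(24−6)÷3=6=f, 9→(9−6)÷3=1=a, 12→(12−6)÷3=2=b, 42→(42−6)÷3=12=l, 21→(21−6)÷3=5=e.

fable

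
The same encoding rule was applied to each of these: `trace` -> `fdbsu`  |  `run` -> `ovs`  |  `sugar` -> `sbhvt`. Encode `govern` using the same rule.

The output letters match the input read backwards, each shifted +1: trace reversed is ecart. Two steps: reverse the string, then apply a Caesar shift of +1.
On govern: reverse → nrevog; then shift: n+1=o, r+1=s, e+1=f, v+1=w, o+1=p, g+1=h.

osfwph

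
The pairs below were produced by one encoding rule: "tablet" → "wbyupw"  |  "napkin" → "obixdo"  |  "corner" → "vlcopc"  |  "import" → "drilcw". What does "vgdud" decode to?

chili

t(19)→w(22) and a(0)→b(1) fit y≡23x+1 (mod 26); the inverse of 23 mod 26 is 17. This is an affine cipher: with a=0,…,z=25, each position x becomes (23x+1) mod 26.
Undoing it on vgdud: v(21)→17·(21−1)≡2=c; g(6)→17·(6−1)≡7=h; d(3)→17·(3−1)≡8=i; u(20)→17·(20−1)≡11=l; d(3)→17·(3−1)≡8=i (all mod 26).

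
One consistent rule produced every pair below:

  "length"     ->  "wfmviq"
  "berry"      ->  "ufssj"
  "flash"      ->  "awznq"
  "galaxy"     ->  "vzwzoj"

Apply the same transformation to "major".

rzghs

l(11)→w(22) and e(4)→f(5) fit y≡21x+25 (mod 26); the inverse of 21 mod 26 is 5. This is an affine cipher: with a=0,…,z=25, each position x becomes (21x+25) mod 26.
For major: m(12)→21·12+25≡17=r; a(0)→21·0+25≡25=z; j(9)→21·9+25≡6=g; o(14)→21·14+25≡7=h; r(17)→21·17+25≡18=s (all mod 26).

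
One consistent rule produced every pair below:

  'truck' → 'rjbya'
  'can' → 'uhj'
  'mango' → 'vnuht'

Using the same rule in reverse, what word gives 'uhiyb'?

urban

Read the word backwards and shift each letter +7.
Reversing it on uhiyb: shift back: u−7=n, h−7=a, i−7=b, y−7=r, b−7=u → nabru; then reverse → urban.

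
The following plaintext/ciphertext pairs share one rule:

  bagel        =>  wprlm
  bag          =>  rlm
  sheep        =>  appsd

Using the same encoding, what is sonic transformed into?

ntyzd

The output letters match the input read backwards, each shifted +11: bagel reversed is legab. Read the word backwards and shift each letter +11.
Applying it to sonic: reverse → cinos; then shift: c+11=n, i+11=t, n+11=y, o+11=z, s+11=d.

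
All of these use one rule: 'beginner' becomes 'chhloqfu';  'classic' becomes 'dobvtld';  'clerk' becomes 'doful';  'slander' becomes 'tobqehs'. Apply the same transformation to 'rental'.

Shifts by position in beginner: pos 0: b→c (+1), pos 1: e→h (+3), pos 2: g→h (+1), pos 3: i→l (+3) — repeating every 2. A repeating key of period 2 is used — shifts +1, +3 over and over.
On rental: r+1=s, e+3=h, n+1=o, t+3=w, a+1=b, l+3=o.

showbo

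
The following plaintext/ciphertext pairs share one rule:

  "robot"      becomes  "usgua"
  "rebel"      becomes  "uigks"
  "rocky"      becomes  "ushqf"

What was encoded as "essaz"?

In robot: r→u is +3, o→s is +4, b→g is +5, o→u is +6 — the shift increases by 1 each position. The shift increases by 1 at each position, starting from +3: 3, 4, 5, ….
Reversing it on essaz: e−3=b, s−4=o, s−5=n, a−6=u, z−7=s.

bonus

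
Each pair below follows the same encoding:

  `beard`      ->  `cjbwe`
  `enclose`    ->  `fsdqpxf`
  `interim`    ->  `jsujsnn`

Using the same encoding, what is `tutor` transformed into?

uzuts

Shifts by position in beard: pos 0: b→c (+1), pos 1: e→j (+5), pos 2: a→b (+1), pos 3: r→w (+5) — repeating every 2. A repeating key of period 2 is used — shifts +1, +5 over and over.
Applying it to tutor: t+1=u, u+5=z, t+1=u, o+5=t, r+1=s.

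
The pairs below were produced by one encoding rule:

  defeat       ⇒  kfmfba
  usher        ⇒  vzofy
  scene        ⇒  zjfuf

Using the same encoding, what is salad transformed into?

zbsbk

The shift depends on letter class: consonant d→k is +7, but vowel e→f is +1. Two shifts are in play — +1 for a/e/i/o/u, +7 for every other letter.
Applying it to salad: s(cons)+7=z, a(vowel)+1=b, l(cons)+7=s, a(vowel)+1=b, d(cons)+7=k.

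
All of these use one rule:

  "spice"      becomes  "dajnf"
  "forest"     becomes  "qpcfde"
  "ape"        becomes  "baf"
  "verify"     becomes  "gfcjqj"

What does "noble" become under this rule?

ypmwf

The shift depends on letter class: consonant s→d is +11, but vowel i→j is +1. The rule splits by letter class: vowels +1, consonants +11.
For noble: n(cons)+11=y, o(vowel)+1=p, b(cons)+11=m, l(cons)+11=w, e(vowel)+1=f.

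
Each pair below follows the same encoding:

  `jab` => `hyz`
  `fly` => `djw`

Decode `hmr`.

jot

Compare letters: j→h is +24, a→y is +24, b→z is +24 — a constant shift. Every letter moves 24 places later in the alphabet, wrapping around z→a.
Decoding hmr: h−24=j, m−24=o, r−24=t.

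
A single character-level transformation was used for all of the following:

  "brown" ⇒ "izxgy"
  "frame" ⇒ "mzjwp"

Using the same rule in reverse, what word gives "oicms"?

hatch

In brown: b→i is +7, r→z is +8, o→x is +9, w→g is +10 — the shift increases by 1 each position. The shift increases by 1 at each position, starting from +7: 7, 8, 9, ….
Undoing it on oicms: o−7=h, i−8=a, c−9=t, m−10=c, s−11=h.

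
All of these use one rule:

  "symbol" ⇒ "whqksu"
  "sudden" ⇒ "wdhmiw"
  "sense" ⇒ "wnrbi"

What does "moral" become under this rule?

It's a Vigenère-style cipher with numeric key [4,9]: position i shifts by key[i mod 2].
Applying it to moral: m+4=q, o+9=x, r+4=v, a+9=j, l+4=p.

qxvjp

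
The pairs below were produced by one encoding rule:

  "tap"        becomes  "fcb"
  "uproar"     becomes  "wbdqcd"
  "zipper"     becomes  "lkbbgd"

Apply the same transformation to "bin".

nkz

The shift depends on letter class: consonant t→f is +12, but vowel a→c is +2. The rule splits by letter class: vowels +2, consonants +12.
For bin: b(cons)+12=n, i(vowel)+2=k, n(cons)+12=z.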